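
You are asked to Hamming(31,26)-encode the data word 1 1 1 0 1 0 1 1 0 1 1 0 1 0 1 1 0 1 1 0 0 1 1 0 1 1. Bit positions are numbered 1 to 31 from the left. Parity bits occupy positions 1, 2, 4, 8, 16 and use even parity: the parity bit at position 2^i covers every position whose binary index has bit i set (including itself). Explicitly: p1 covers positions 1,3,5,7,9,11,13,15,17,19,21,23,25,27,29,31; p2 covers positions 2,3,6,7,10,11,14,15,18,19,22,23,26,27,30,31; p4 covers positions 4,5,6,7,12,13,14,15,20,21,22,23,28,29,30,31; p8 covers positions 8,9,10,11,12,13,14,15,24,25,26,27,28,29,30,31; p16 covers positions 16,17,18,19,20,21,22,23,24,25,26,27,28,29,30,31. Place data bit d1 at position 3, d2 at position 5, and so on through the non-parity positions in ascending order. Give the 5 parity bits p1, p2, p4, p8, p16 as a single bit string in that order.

10101

Place data bits at non-power-of-two positions: b3=1, b5=1, b6=1, b7=0, b9=1, b10=0, b11=1, b12=1, b13=0, b14=1, b15=1, b17=0, b18=1, b19=0, b20=1, b21=1, b22=0, b23=1, b24=1, b25=0, b26=0, b27=1, b28=1, b29=0, b30=1, b31=1.
p1 = XOR of data positions {3,5,7,9,11,13,15,17,19,21,23,25,27,29,31} = 1⊕1⊕0⊕1⊕1⊕0⊕1⊕0⊕0⊕1⊕1⊕0⊕1⊕0⊕1 = 1
p2 = XOR of data positions {3,6,7,10,11,14,15,18,19,22,23,26,27,30,31} = 1⊕1⊕0⊕0⊕1⊕1⊕1⊕1⊕0⊕0⊕1⊕0⊕1⊕1⊕1 = 0
p4 = XOR of data positions {5,6,7,12,13,14,15,20,21,22,23,28,29,30,31} = 1⊕1⊕0⊕1⊕0⊕1⊕1⊕1⊕1⊕0⊕1⊕1⊕0⊕1⊕1 = 1
p8 = XOR of data positions {9,10,11,12,13,14,15,24,25,26,27,28,29,30,31} = 1⊕0⊕1⊕1⊕0⊕1⊕1⊕1⊕0⊕0⊕1⊕1⊕0⊕1⊕1 = 0
p16 = XOR of data positions {17,18,19,20,21,22,23,24,25,26,27,28,29,30,31} = 0⊕1⊕0⊕1⊕1⊕0⊕1⊕1⊕0⊕0⊕1⊕1⊕0⊕1⊕1 = 1
Parity bits p1,p2,p4,p8,p16 = 10101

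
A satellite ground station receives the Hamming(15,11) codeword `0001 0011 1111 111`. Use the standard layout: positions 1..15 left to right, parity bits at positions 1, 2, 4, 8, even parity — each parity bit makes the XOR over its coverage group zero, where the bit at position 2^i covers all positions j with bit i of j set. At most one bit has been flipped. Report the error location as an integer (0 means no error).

3

s1: b1⊕b3⊕b5⊕b7⊕b9⊕b11⊕b13⊕b15 = 0⊕0⊕0⊕1⊕1⊕1⊕1⊕1 = 1
s2: b2⊕b3⊕b6⊕b7⊕b10⊕b11⊕b14⊕b15 = 0⊕0⊕0⊕1⊕1⊕1⊕1⊕1 = 1
s4: b4⊕b5⊕b6⊕b7⊕b12⊕b13⊕b14⊕b15 = 1⊕0⊕0⊕1⊕1⊕1⊕1⊕1 = 0
s8: b8⊕b9⊕b10⊕b11⊕b12⊕b13⊕b14⊕b15 = 1⊕1⊕1⊕1⊕1⊕1⊕1⊕1 = 0
Syndrome (s8...s1) = 0011 → position 3.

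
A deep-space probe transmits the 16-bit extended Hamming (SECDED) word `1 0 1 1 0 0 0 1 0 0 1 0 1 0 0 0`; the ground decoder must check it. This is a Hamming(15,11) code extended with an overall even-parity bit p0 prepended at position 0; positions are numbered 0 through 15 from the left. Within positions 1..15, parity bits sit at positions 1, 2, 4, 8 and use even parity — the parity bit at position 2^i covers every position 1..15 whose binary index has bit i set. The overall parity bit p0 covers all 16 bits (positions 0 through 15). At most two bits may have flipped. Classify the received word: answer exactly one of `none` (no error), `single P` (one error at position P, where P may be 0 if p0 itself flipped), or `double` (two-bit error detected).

none

s1: b1⊕b3⊕b5⊕b7⊕b9⊕b11⊕b13⊕b15 = 0⊕1⊕0⊕1⊕0⊕0⊕0⊕0 = 0
s2: b2⊕b3⊕b6⊕b7⊕b10⊕b11⊕b14⊕b15 = 1⊕1⊕0⊕1⊕1⊕0⊕0⊕0 = 0
s4: b4⊕b5⊕b6⊕b7⊕b12⊕b13⊕b14⊕b15 = 0⊕0⊕0⊕1⊕1⊕0⊕0⊕0 = 0
s8: b8⊕b9⊕b10⊕b11⊕b12⊕b13⊕b14⊕b15 = 0⊕0⊕1⊕0⊕1⊕0⊕0⊕0 = 0
Syndrome (s8...s1) = 0000 → position 0 (no error).
Overall parity (XOR of all 16 bits, including p0): 1⊕0⊕1⊕1⊕0⊕0⊕0⊕1⊕0⊕0⊕1⊕0⊕1⊕0⊕0⊕0 = 0
Overall=0, syndrome position=0 → no error.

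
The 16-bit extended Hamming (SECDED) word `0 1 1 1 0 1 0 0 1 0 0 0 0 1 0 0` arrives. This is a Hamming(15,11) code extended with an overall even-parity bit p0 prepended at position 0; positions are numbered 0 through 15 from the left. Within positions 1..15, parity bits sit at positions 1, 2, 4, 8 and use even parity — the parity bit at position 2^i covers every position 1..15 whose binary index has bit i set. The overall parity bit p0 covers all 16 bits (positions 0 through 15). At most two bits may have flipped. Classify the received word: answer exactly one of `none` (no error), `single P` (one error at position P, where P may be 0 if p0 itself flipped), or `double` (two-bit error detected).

s1: b1⊕b3⊕b5⊕b7⊕b9⊕b11⊕b13⊕b15 = 1⊕1⊕1⊕0⊕0⊕0⊕1⊕0 = 0
s2: b2⊕b3⊕b6⊕b7⊕b10⊕b11⊕b14⊕b15 = 1⊕1⊕0⊕0⊕0⊕0⊕0⊕0 = 0
s4: b4⊕b5⊕b6⊕b7⊕b12⊕b13⊕b14⊕b15 = 0⊕1⊕0⊕0⊕0⊕1⊕0⊕0 = 0
s8: b8⊕b9⊕b10⊕b11⊕b12⊕b13⊕b14⊕b15 = 1⊕0⊕0⊕0⊕0⊕1⊕0⊕0 = 0
Syndrome (s8...s1) = 0000 → position 0 (no error).
Overall parity (XOR of all 16 bits, including p0): 0⊕1⊕1⊕1⊕0⊕1⊕0⊕0⊕1⊕0⊕0⊕0⊕0⊕1⊕0⊕0 = 0
Overall=0, syndrome position=0 → no error.

none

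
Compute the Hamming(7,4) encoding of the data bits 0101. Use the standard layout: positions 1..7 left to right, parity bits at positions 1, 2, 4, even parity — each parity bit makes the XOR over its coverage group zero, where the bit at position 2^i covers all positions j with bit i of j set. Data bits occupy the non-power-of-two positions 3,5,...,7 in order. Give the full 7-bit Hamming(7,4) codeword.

0100101

Place data bits at non-power-of-two positions: b3=0, b5=1, b6=0, b7=1.
p1 = XOR of data positions {3,5,7} = 0⊕1⊕1 = 0
p2 = XOR of data positions {3,6,7} = 0⊕0⊕1 = 1
p4 = XOR of data positions {5,6,7} = 1⊕0⊕1 = 0
Codeword b1..b7 = 0100101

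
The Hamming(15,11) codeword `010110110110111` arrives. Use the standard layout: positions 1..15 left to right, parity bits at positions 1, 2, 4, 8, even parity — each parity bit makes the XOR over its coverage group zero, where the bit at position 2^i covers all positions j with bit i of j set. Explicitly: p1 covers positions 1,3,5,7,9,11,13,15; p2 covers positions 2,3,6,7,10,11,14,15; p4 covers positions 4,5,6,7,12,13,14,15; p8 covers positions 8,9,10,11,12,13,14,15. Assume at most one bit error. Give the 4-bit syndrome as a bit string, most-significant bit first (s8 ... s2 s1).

0001

s1: b1⊕b3⊕b5⊕b7⊕b9⊕b11⊕b13⊕b15 = 0⊕0⊕1⊕1⊕0⊕1⊕1⊕1 = 1
s2: b2⊕b3⊕b6⊕b7⊕b10⊕b11⊕b14⊕b15 = 1⊕0⊕0⊕1⊕1⊕1⊕1⊕1 = 0
s4: b4⊕b5⊕b6⊕b7⊕b12⊕b13⊕b14⊕b15 = 1⊕1⊕0⊕1⊕0⊕1⊕1⊕1 = 0
s8: b8⊕b9⊕b10⊕b11⊕b12⊕b13⊕b14⊕b15 = 1⊕0⊕1⊕1⊕0⊕1⊕1⊕1 = 0
Syndrome (s8...s1) = 0001 → position 1.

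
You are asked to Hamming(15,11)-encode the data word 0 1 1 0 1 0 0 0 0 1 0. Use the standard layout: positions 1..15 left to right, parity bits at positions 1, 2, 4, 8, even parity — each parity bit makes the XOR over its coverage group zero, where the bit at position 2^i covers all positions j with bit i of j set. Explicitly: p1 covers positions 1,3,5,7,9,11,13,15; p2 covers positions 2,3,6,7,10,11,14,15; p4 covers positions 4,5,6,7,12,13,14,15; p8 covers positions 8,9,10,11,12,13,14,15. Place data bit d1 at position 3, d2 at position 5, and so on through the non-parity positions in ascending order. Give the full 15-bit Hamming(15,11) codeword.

Place data bits at non-power-of-two positions: b3=0, b5=1, b6=1, b7=0, b9=1, b10=0, b11=0, b12=0, b13=0, b14=1, b15=0.
p1 = XOR of data positions {3,5,7,9,11,13,15} = 0⊕1⊕0⊕1⊕0⊕0⊕0 = 0
p2 = XOR of data positions {3,6,7,10,11,14,15} = 0⊕1⊕0⊕0⊕0⊕1⊕0 = 0
p4 = XOR of data positions {5,6,7,12,13,14,15} = 1⊕1⊕0⊕0⊕0⊕1⊕0 = 1
p8 = XOR of data positions {9,10,11,12,13,14,15} = 1⊕0⊕0⊕0⊕0⊕1⊕0 = 0
Codeword b1..b15 = 000111001000010

000111001000010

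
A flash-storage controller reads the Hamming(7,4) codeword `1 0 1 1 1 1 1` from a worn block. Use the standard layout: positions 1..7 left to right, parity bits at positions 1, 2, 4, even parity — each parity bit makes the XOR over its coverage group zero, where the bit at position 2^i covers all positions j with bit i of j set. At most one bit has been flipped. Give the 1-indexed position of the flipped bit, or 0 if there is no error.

s1: b1⊕b3⊕b5⊕b7 = 1⊕1⊕1⊕1 = 0
s2: b2⊕b3⊕b6⊕b7 = 0⊕1⊕1⊕1 = 1
s4: b4⊕b5⊕b6⊕b7 = 1⊕1⊕1⊕1 = 0
Syndrome (s4...s1) = 010 → position 2.

2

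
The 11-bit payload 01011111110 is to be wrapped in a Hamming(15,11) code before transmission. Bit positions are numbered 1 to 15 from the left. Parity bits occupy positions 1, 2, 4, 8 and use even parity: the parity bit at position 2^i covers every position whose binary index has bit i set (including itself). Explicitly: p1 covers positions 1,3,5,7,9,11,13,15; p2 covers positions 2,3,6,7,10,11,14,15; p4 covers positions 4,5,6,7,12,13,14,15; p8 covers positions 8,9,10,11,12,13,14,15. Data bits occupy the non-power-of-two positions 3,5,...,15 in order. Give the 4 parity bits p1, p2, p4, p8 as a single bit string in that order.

1010

Place data bits at non-power-of-two positions: b3=0, b5=1, b6=0, b7=1, b9=1, b10=1, b11=1, b12=1, b13=1, b14=1, b15=0.
p1 = XOR of data positions {3,5,7,9,11,13,15} = 0⊕1⊕1⊕1⊕1⊕1⊕0 = 1
p2 = XOR of data positions {3,6,7,10,11,14,15} = 0⊕0⊕1⊕1⊕1⊕1⊕0 = 0
p4 = XOR of data positions {5,6,7,12,13,14,15} = 1⊕0⊕1⊕1⊕1⊕1⊕0 = 1
p8 = XOR of data positions {9,10,11,12,13,14,15} = 1⊕1⊕1⊕1⊕1⊕1⊕0 = 0
Parity bits p1,p2,p4,p8 = 1010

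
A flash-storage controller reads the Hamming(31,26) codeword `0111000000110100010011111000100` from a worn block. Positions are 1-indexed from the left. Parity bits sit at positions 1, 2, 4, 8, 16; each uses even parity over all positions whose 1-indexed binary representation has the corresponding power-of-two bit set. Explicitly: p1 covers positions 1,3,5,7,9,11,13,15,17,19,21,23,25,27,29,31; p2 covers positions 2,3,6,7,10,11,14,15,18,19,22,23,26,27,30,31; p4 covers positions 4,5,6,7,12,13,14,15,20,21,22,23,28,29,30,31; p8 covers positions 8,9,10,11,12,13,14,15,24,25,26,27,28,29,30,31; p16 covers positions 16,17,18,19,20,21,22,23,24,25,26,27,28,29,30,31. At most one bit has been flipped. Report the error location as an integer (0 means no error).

s1: b1⊕b3⊕b5⊕b7⊕b9⊕b11⊕b13⊕b15⊕b17⊕b19⊕b21⊕b23⊕b25⊕b27⊕b29⊕b31 = 0⊕1⊕0⊕0⊕0⊕1⊕0⊕0⊕0⊕0⊕1⊕1⊕1⊕0⊕1⊕0 = 0
s2: b2⊕b3⊕b6⊕b7⊕b10⊕b11⊕b14⊕b15⊕b18⊕b19⊕b22⊕b23⊕b26⊕b27⊕b30⊕b31 = 1⊕1⊕0⊕0⊕0⊕1⊕1⊕0⊕1⊕0⊕1⊕1⊕0⊕0⊕0⊕0 = 1
s4: b4⊕b5⊕b6⊕b7⊕b12⊕b13⊕b14⊕b15⊕b20⊕b21⊕b22⊕b23⊕b28⊕b29⊕b30⊕b31 = 1⊕0⊕0⊕0⊕1⊕0⊕1⊕0⊕0⊕1⊕1⊕1⊕0⊕1⊕0⊕0 = 1
s8: b8⊕b9⊕b10⊕b11⊕b12⊕b13⊕b14⊕b15⊕b24⊕b25⊕b26⊕b27⊕b28⊕b29⊕b30⊕b31 = 0⊕0⊕0⊕1⊕1⊕0⊕1⊕0⊕1⊕1⊕0⊕0⊕0⊕1⊕0⊕0 = 0
s16: b16⊕b17⊕b18⊕b19⊕b20⊕b21⊕b22⊕b23⊕b24⊕b25⊕b26⊕b27⊕b28⊕b29⊕b30⊕b31 = 0⊕0⊕1⊕0⊕0⊕1⊕1⊕1⊕1⊕1⊕0⊕0⊕0⊕1⊕0⊕0 = 1
Syndrome (s16...s1) = 10110 → position 22.

22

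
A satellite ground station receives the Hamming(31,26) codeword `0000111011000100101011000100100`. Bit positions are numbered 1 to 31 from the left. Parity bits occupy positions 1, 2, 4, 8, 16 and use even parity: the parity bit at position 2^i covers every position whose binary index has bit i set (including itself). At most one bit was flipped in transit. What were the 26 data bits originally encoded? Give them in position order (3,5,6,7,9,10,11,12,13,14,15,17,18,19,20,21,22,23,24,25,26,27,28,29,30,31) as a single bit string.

01111100011101011000100100

s1: b1⊕b3⊕b5⊕b7⊕b9⊕b11⊕b13⊕b15⊕b17⊕b19⊕b21⊕b23⊕b25⊕b27⊕b29⊕b31 = 0⊕0⊕1⊕1⊕1⊕0⊕0⊕0⊕1⊕1⊕1⊕0⊕0⊕0⊕1⊕0 = 1
s2: b2⊕b3⊕b6⊕b7⊕b10⊕b11⊕b14⊕b15⊕b18⊕b19⊕b22⊕b23⊕b26⊕b27⊕b30⊕b31 = 0⊕0⊕1⊕1⊕1⊕0⊕1⊕0⊕0⊕1⊕1⊕0⊕1⊕0⊕0⊕0 = 1
s4: b4⊕b5⊕b6⊕b7⊕b12⊕b13⊕b14⊕b15⊕b20⊕b21⊕b22⊕b23⊕b28⊕b29⊕b30⊕b31 = 0⊕1⊕1⊕1⊕0⊕0⊕1⊕0⊕0⊕1⊕1⊕0⊕0⊕1⊕0⊕0 = 1
s8: b8⊕b9⊕b10⊕b11⊕b12⊕b13⊕b14⊕b15⊕b24⊕b25⊕b26⊕b27⊕b28⊕b29⊕b30⊕b31 = 0⊕1⊕1⊕0⊕0⊕0⊕1⊕0⊕0⊕0⊕1⊕0⊕0⊕1⊕0⊕0 = 1
s16: b16⊕b17⊕b18⊕b19⊕b20⊕b21⊕b22⊕b23⊕b24⊕b25⊕b26⊕b27⊕b28⊕b29⊕b30⊕b31 = 0⊕1⊕0⊕1⊕0⊕1⊕1⊕0⊕0⊕0⊕1⊕0⊕0⊕1⊕0⊕0 = 0
Syndrome (s16...s1) = 01111 → position 15.
Flip bit 15: corrected codeword = 0000111011000110101011000100100
Data bits at positions 3,5,6,7,9,10,11,12,13,14,15,17,18,19,20,21,22,23,24,25,26,27,28,29,30,31: 01111100011101011000100100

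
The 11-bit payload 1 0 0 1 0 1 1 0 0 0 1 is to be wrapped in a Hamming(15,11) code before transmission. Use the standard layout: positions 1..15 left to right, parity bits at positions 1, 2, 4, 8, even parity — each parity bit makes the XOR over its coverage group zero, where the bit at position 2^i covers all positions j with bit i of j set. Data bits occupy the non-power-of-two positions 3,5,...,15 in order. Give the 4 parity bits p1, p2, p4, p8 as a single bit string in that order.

0101

Place data bits at non-power-of-two positions: b3=1, b5=0, b6=0, b7=1, b9=0, b10=1, b11=1, b12=0, b13=0, b14=0, b15=1.
p1 = XOR of data positions {3,5,7,9,11,13,15} = 1⊕0⊕1⊕0⊕1⊕0⊕1 = 0
p2 = XOR of data positions {3,6,7,10,11,14,15} = 1⊕0⊕1⊕1⊕1⊕0⊕1 = 1
p4 = XOR of data positions {5,6,7,12,13,14,15} = 0⊕0⊕1⊕0⊕0⊕0⊕1 = 0
p8 = XOR of data positions {9,10,11,12,13,14,15} = 0⊕1⊕1⊕0⊕0⊕0⊕1 = 1
Parity bits p1,p2,p4,p8 = 0101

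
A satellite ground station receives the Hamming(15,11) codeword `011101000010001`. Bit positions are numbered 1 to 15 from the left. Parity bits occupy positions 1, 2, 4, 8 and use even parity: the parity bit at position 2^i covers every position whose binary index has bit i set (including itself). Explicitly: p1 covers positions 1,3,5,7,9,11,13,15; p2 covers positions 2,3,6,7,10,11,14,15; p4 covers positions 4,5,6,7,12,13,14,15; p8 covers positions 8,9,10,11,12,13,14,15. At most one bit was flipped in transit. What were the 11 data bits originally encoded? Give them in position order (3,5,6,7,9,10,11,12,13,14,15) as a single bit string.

s1: b1⊕b3⊕b5⊕b7⊕b9⊕b11⊕b13⊕b15 = 0⊕1⊕0⊕0⊕0⊕1⊕0⊕1 = 1
s2: b2⊕b3⊕b6⊕b7⊕b10⊕b11⊕b14⊕b15 = 1⊕1⊕1⊕0⊕0⊕1⊕0⊕1 = 1
s4: b4⊕b5⊕b6⊕b7⊕b12⊕b13⊕b14⊕b15 = 1⊕0⊕1⊕0⊕0⊕0⊕0⊕1 = 1
s8: b8⊕b9⊕b10⊕b11⊕b12⊕b13⊕b14⊕b15 = 0⊕0⊕0⊕1⊕0⊕0⊕0⊕1 = 0
Syndrome (s8...s1) = 0111 → position 7.
Flip bit 7: corrected codeword = 011101100010001
Data bits at positions 3,5,6,7,9,10,11,12,13,14,15: 10110010001

10110010001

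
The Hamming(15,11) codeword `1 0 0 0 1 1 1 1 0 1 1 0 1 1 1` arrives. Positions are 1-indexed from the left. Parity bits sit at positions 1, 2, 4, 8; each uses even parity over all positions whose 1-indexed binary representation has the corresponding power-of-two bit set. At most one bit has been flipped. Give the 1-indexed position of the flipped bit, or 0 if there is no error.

s1: b1⊕b3⊕b5⊕b7⊕b9⊕b11⊕b13⊕b15 = 1⊕0⊕1⊕1⊕0⊕1⊕1⊕1 = 0
s2: b2⊕b3⊕b6⊕b7⊕b10⊕b11⊕b14⊕b15 = 0⊕0⊕1⊕1⊕1⊕1⊕1⊕1 = 0
s4: b4⊕b5⊕b6⊕b7⊕b12⊕b13⊕b14⊕b15 = 0⊕1⊕1⊕1⊕0⊕1⊕1⊕1 = 0
s8: b8⊕b9⊕b10⊕b11⊕b12⊕b13⊕b14⊕b15 = 1⊕0⊕1⊕1⊕0⊕1⊕1⊕1 = 0
Syndrome (s8...s1) = 0000 → position 0 (no error).

0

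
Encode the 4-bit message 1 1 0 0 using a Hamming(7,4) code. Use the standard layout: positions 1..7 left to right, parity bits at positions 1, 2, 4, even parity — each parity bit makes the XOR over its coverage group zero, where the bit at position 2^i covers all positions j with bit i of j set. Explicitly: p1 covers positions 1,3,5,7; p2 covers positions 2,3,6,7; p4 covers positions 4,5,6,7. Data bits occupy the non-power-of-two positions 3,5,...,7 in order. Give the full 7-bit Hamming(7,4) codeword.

Place data bits at non-power-of-two positions: b3=1, b5=1, b6=0, b7=0.
p1 = XOR of data positions {3,5,7} = 1⊕1⊕0 = 0
p2 = XOR of data positions {3,6,7} = 1⊕0⊕0 = 1
p4 = XOR of data positions {5,6,7} = 1⊕0⊕0 = 1
Codeword b1..b7 = 0111100

0111100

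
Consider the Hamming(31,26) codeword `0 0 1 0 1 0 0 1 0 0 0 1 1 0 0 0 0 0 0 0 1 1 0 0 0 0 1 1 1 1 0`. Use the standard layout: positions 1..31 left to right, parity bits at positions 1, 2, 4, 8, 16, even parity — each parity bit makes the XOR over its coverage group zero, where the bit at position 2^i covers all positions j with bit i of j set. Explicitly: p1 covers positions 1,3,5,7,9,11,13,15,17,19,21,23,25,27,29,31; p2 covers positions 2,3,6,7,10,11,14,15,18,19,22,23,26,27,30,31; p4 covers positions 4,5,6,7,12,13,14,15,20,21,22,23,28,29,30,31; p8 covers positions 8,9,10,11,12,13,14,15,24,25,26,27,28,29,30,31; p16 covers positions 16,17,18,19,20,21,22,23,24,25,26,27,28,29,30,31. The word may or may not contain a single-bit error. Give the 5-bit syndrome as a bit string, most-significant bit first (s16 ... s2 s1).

01000

s1: b1⊕b3⊕b5⊕b7⊕b9⊕b11⊕b13⊕b15⊕b17⊕b19⊕b21⊕b23⊕b25⊕b27⊕b29⊕b31 = 0⊕1⊕1⊕0⊕0⊕0⊕1⊕0⊕0⊕0⊕1⊕0⊕0⊕1⊕1⊕0 = 0
s2: b2⊕b3⊕b6⊕b7⊕b10⊕b11⊕b14⊕b15⊕b18⊕b19⊕b22⊕b23⊕b26⊕b27⊕b30⊕b31 = 0⊕1⊕0⊕0⊕0⊕0⊕0⊕0⊕0⊕0⊕1⊕0⊕0⊕1⊕1⊕0 = 0
s4: b4⊕b5⊕b6⊕b7⊕b12⊕b13⊕b14⊕b15⊕b20⊕b21⊕b22⊕b23⊕b28⊕b29⊕b30⊕b31 = 0⊕1⊕0⊕0⊕1⊕1⊕0⊕0⊕0⊕1⊕1⊕0⊕1⊕1⊕1⊕0 = 0
s8: b8⊕b9⊕b10⊕b11⊕b12⊕b13⊕b14⊕b15⊕b24⊕b25⊕b26⊕b27⊕b28⊕b29⊕b30⊕b31 = 1⊕0⊕0⊕0⊕1⊕1⊕0⊕0⊕0⊕0⊕0⊕1⊕1⊕1⊕1⊕0 = 1
s16: b16⊕b17⊕b18⊕b19⊕b20⊕b21⊕b22⊕b23⊕b24⊕b25⊕b26⊕b27⊕b28⊕b29⊕b30⊕b31 = 0⊕0⊕0⊕0⊕0⊕1⊕1⊕0⊕0⊕0⊕0⊕1⊕1⊕1⊕1⊕0 = 0
Syndrome (s16...s1) = 01000 → position 8.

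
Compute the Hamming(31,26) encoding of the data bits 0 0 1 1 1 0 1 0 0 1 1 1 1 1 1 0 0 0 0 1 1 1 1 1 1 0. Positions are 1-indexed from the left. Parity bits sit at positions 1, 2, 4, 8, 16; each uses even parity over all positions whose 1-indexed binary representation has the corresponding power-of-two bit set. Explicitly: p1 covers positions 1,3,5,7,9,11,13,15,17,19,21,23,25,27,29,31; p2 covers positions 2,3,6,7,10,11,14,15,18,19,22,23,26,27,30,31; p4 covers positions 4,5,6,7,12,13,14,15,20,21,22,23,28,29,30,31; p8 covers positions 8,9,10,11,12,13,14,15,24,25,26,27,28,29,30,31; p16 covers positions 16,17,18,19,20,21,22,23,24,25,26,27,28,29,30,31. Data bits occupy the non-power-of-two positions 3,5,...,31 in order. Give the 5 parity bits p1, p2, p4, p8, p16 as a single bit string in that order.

Place data bits at non-power-of-two positions: b3=0, b5=0, b6=1, b7=1, b9=1, b10=0, b11=1, b12=0, b13=0, b14=1, b15=1, b17=1, b18=1, b19=1, b20=1, b21=0, b22=0, b23=0, b24=0, b25=1, b26=1, b27=1, b28=1, b29=1, b30=1, b31=0.
p1 = XOR of data positions {3,5,7,9,11,13,15,17,19,21,23,25,27,29,31} = 0⊕0⊕1⊕1⊕1⊕0⊕1⊕1⊕1⊕0⊕0⊕1⊕1⊕1⊕0 = 1
p2 = XOR of data positions {3,6,7,10,11,14,15,18,19,22,23,26,27,30,31} = 0⊕1⊕1⊕0⊕1⊕1⊕1⊕1⊕1⊕0⊕0⊕1⊕1⊕1⊕0 = 0
p4 = XOR of data positions {5,6,7,12,13,14,15,20,21,22,23,28,29,30,31} = 0⊕1⊕1⊕0⊕0⊕1⊕1⊕1⊕0⊕0⊕0⊕1⊕1⊕1⊕0 = 0
p8 = XOR of data positions {9,10,11,12,13,14,15,24,25,26,27,28,29,30,31} = 1⊕0⊕1⊕0⊕0⊕1⊕1⊕0⊕1⊕1⊕1⊕1⊕1⊕1⊕0 = 0
p16 = XOR of data positions {17,18,19,20,21,22,23,24,25,26,27,28,29,30,31} = 1⊕1⊕1⊕1⊕0⊕0⊕0⊕0⊕1⊕1⊕1⊕1⊕1⊕1⊕0 = 0
Parity bits p1,p2,p4,p8,p16 = 10000

10000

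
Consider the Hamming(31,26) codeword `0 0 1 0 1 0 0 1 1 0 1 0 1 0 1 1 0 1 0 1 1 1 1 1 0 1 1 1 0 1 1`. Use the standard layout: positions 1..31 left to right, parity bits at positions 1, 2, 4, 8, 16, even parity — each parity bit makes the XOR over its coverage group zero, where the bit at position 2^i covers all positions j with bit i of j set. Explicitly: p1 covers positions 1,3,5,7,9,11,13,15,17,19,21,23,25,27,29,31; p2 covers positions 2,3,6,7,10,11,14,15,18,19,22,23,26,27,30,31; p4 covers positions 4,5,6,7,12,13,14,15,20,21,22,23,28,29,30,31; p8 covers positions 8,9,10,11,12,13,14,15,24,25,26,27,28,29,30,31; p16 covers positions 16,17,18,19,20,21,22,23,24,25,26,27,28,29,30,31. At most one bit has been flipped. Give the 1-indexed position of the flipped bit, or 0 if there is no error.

8

s1: b1⊕b3⊕b5⊕b7⊕b9⊕b11⊕b13⊕b15⊕b17⊕b19⊕b21⊕b23⊕b25⊕b27⊕b29⊕b31 = 0⊕1⊕1⊕0⊕1⊕1⊕1⊕1⊕0⊕0⊕1⊕1⊕0⊕1⊕0⊕1 = 0
s2: b2⊕b3⊕b6⊕b7⊕b10⊕b11⊕b14⊕b15⊕b18⊕b19⊕b22⊕b23⊕b26⊕b27⊕b30⊕b31 = 0⊕1⊕0⊕0⊕0⊕1⊕0⊕1⊕1⊕0⊕1⊕1⊕1⊕1⊕1⊕1 = 0
s4: b4⊕b5⊕b6⊕b7⊕b12⊕b13⊕b14⊕b15⊕b20⊕b21⊕b22⊕b23⊕b28⊕b29⊕b30⊕b31 = 0⊕1⊕0⊕0⊕0⊕1⊕0⊕1⊕1⊕1⊕1⊕1⊕1⊕0⊕1⊕1 = 0
s8: b8⊕b9⊕b10⊕b11⊕b12⊕b13⊕b14⊕b15⊕b24⊕b25⊕b26⊕b27⊕b28⊕b29⊕b30⊕b31 = 1⊕1⊕0⊕1⊕0⊕1⊕0⊕1⊕1⊕0⊕1⊕1⊕1⊕0⊕1⊕1 = 1
s16: b16⊕b17⊕b18⊕b19⊕b20⊕b21⊕b22⊕b23⊕b24⊕b25⊕b26⊕b27⊕b28⊕b29⊕b30⊕b31 = 1⊕0⊕1⊕0⊕1⊕1⊕1⊕1⊕1⊕0⊕1⊕1⊕1⊕0⊕1⊕1 = 0
Syndrome (s16...s1) = 01000 → position 8.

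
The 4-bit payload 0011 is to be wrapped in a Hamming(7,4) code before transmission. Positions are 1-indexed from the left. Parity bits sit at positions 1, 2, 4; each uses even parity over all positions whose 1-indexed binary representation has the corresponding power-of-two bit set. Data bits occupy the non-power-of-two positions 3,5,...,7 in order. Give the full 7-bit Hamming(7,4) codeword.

Place data bits at non-power-of-two positions: b3=0, b5=0, b6=1, b7=1.
p1 = XOR of data positions {3,5,7} = 0⊕0⊕1 = 1
p2 = XOR of data positions {3,6,7} = 0⊕1⊕1 = 0
p4 = XOR of data positions {5,6,7} = 0⊕1⊕1 = 0
Codeword b1..b7 = 1000011

1000011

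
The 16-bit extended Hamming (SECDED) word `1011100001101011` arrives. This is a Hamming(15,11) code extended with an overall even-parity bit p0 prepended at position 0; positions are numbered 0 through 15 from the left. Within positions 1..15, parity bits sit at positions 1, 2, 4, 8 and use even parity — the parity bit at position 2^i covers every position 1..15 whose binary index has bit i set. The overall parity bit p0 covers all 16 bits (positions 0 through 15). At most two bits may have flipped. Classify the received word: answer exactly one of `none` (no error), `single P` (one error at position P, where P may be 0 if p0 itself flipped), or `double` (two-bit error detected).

single 11

s1: b1⊕b3⊕b5⊕b7⊕b9⊕b11⊕b13⊕b15 = 0⊕1⊕0⊕0⊕1⊕0⊕0⊕1 = 1
s2: b2⊕b3⊕b6⊕b7⊕b10⊕b11⊕b14⊕b15 = 1⊕1⊕0⊕0⊕1⊕0⊕1⊕1 = 1
s4: b4⊕b5⊕b6⊕b7⊕b12⊕b13⊕b14⊕b15 = 1⊕0⊕0⊕0⊕1⊕0⊕1⊕1 = 0
s8: b8⊕b9⊕b10⊕b11⊕b12⊕b13⊕b14⊕b15 = 0⊕1⊕1⊕0⊕1⊕0⊕1⊕1 = 1
Syndrome (s8...s1) = 1011 → position 11.
Overall parity (XOR of all 16 bits, including p0): 1⊕0⊕1⊕1⊕1⊕0⊕0⊕0⊕0⊕1⊕1⊕0⊕1⊕0⊕1⊕1 = 1
Overall=1, syndrome position=11 → single-bit error at position 11.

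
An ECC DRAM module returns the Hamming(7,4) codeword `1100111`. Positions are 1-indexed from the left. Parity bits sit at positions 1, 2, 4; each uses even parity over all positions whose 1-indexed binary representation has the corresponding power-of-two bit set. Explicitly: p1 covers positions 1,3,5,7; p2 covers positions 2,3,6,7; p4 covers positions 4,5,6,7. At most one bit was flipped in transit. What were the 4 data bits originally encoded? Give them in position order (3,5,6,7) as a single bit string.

s1: b1⊕b3⊕b5⊕b7 = 1⊕0⊕1⊕1 = 1
s2: b2⊕b3⊕b6⊕b7 = 1⊕0⊕1⊕1 = 1
s4: b4⊕b5⊕b6⊕b7 = 0⊕1⊕1⊕1 = 1
Syndrome (s4...s1) = 111 → position 7.
Flip bit 7: corrected codeword = 1100110
Data bits at positions 3,5,6,7: 0110

0110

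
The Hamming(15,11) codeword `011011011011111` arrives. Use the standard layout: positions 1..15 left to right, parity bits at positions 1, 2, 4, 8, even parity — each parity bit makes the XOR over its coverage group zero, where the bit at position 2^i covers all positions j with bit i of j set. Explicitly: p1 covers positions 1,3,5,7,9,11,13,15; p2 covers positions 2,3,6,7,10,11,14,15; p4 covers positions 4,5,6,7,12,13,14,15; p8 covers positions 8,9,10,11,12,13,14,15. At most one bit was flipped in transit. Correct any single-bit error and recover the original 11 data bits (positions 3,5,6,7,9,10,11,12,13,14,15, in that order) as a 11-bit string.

11101011111

s1: b1⊕b3⊕b5⊕b7⊕b9⊕b11⊕b13⊕b15 = 0⊕1⊕1⊕0⊕1⊕1⊕1⊕1 = 0
s2: b2⊕b3⊕b6⊕b7⊕b10⊕b11⊕b14⊕b15 = 1⊕1⊕1⊕0⊕0⊕1⊕1⊕1 = 0
s4: b4⊕b5⊕b6⊕b7⊕b12⊕b13⊕b14⊕b15 = 0⊕1⊕1⊕0⊕1⊕1⊕1⊕1 = 0
s8: b8⊕b9⊕b10⊕b11⊕b12⊕b13⊕b14⊕b15 = 1⊕1⊕0⊕1⊕1⊕1⊕1⊕1 = 1
Syndrome (s8...s1) = 1000 → position 8.
Flip bit 8: corrected codeword = 011011001011111
Data bits at positions 3,5,6,7,9,10,11,12,13,14,15: 11101011111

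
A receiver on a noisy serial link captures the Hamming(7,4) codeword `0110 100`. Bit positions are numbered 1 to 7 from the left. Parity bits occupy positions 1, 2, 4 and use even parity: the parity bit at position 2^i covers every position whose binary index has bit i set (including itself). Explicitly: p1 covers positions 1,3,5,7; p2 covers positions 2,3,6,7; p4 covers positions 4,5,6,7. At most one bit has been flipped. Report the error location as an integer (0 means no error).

s1: b1⊕b3⊕b5⊕b7 = 0⊕1⊕1⊕0 = 0
s2: b2⊕b3⊕b6⊕b7 = 1⊕1⊕0⊕0 = 0
s4: b4⊕b5⊕b6⊕b7 = 0⊕1⊕0⊕0 = 1
Syndrome (s4...s1) = 100 → position 4.

4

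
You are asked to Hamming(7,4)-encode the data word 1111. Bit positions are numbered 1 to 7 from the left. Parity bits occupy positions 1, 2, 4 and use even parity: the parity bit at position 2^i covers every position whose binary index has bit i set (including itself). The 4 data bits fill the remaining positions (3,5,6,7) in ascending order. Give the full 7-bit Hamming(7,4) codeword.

Place data bits at non-power-of-two positions: b3=1, b5=1, b6=1, b7=1.
p1 = XOR of data positions {3,5,7} = 1⊕1⊕1 = 1
p2 = XOR of data positions {3,6,7} = 1⊕1⊕1 = 1
p4 = XOR of data positions {5,6,7} = 1⊕1⊕1 = 1
Codeword b1..b7 = 1111111

1111111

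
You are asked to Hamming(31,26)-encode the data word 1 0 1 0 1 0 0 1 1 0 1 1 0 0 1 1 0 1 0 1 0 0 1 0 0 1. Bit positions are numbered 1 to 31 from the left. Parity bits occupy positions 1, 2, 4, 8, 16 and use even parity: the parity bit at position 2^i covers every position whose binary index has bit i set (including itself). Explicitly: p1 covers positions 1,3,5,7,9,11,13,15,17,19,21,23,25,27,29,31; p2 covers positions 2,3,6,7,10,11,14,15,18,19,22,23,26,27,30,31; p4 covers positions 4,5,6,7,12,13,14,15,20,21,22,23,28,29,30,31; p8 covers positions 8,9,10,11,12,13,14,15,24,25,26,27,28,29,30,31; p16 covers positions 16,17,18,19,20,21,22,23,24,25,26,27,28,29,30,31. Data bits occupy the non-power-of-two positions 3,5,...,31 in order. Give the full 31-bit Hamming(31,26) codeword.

1111010110011011100110101001001

Place data bits at non-power-of-two positions: b3=1, b5=0, b6=1, b7=0, b9=1, b10=0, b11=0, b12=1, b13=1, b14=0, b15=1, b17=1, b18=0, b19=0, b20=1, b21=1, b22=0, b23=1, b24=0, b25=1, b26=0, b27=0, b28=1, b29=0, b30=0, b31=1.
p1 = XOR of data positions {3,5,7,9,11,13,15,17,19,21,23,25,27,29,31} = 1⊕0⊕0⊕1⊕0⊕1⊕1⊕1⊕0⊕1⊕1⊕1⊕0⊕0⊕1 = 1
p2 = XOR of data positions {3,6,7,10,11,14,15,18,19,22,23,26,27,30,31} = 1⊕1⊕0⊕0⊕0⊕0⊕1⊕0⊕0⊕0⊕1⊕0⊕0⊕0⊕1 = 1
p4 = XOR of data positions {5,6,7,12,13,14,15,20,21,22,23,28,29,30,31} = 0⊕1⊕0⊕1⊕1⊕0⊕1⊕1⊕1⊕0⊕1⊕1⊕0⊕0⊕1 = 1
p8 = XOR of data positions {9,10,11,12,13,14,15,24,25,26,27,28,29,30,31} = 1⊕0⊕0⊕1⊕1⊕0⊕1⊕0⊕1⊕0⊕0⊕1⊕0⊕0⊕1 = 1
p16 = XOR of data positions {17,18,19,20,21,22,23,24,25,26,27,28,29,30,31} = 1⊕0⊕0⊕1⊕1⊕0⊕1⊕0⊕1⊕0⊕0⊕1⊕0⊕0⊕1 = 1
Codeword b1..b31 = 1111010110011011100110101001001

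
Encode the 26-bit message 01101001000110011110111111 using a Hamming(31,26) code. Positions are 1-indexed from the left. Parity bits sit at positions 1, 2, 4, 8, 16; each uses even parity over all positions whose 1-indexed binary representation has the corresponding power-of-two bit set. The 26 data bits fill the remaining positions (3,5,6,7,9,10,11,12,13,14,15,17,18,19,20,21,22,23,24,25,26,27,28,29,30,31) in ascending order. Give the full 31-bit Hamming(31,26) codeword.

Place data bits at non-power-of-two positions: b3=0, b5=1, b6=1, b7=0, b9=1, b10=0, b11=0, b12=1, b13=0, b14=0, b15=0, b17=1, b18=1, b19=0, b20=0, b21=1, b22=1, b23=1, b24=1, b25=0, b26=1, b27=1, b28=1, b29=1, b30=1, b31=1.
p1 = XOR of data positions {3,5,7,9,11,13,15,17,19,21,23,25,27,29,31} = 0⊕1⊕0⊕1⊕0⊕0⊕0⊕1⊕0⊕1⊕1⊕0⊕1⊕1⊕1 = 0
p2 = XOR of data positions {3,6,7,10,11,14,15,18,19,22,23,26,27,30,31} = 0⊕1⊕0⊕0⊕0⊕0⊕0⊕1⊕0⊕1⊕1⊕1⊕1⊕1⊕1 = 0
p4 = XOR of data positions {5,6,7,12,13,14,15,20,21,22,23,28,29,30,31} = 1⊕1⊕0⊕1⊕0⊕0⊕0⊕0⊕1⊕1⊕1⊕1⊕1⊕1⊕1 = 0
p8 = XOR of data positions {9,10,11,12,13,14,15,24,25,26,27,28,29,30,31} = 1⊕0⊕0⊕1⊕0⊕0⊕0⊕1⊕0⊕1⊕1⊕1⊕1⊕1⊕1 = 1
p16 = XOR of data positions {17,18,19,20,21,22,23,24,25,26,27,28,29,30,31} = 1⊕1⊕0⊕0⊕1⊕1⊕1⊕1⊕0⊕1⊕1⊕1⊕1⊕1⊕1 = 0
Codeword b1..b31 = 0000110110010000110011110111111

0000110110010000110011110111111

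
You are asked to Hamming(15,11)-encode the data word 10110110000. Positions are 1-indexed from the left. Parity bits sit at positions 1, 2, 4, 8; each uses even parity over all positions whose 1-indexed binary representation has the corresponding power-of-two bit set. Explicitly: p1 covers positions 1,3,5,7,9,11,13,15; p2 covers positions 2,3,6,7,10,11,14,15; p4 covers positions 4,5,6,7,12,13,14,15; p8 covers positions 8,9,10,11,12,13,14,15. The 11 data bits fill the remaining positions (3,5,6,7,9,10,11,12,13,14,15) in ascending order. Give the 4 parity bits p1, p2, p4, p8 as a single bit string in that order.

1100

Place data bits at non-power-of-two positions: b3=1, b5=0, b6=1, b7=1, b9=0, b10=1, b11=1, b12=0, b13=0, b14=0, b15=0.
p1 = XOR of data positions {3,5,7,9,11,13,15} = 1⊕0⊕1⊕0⊕1⊕0⊕0 = 1
p2 = XOR of data positions {3,6,7,10,11,14,15} = 1⊕1⊕1⊕1⊕1⊕0⊕0 = 1
p4 = XOR of data positions {5,6,7,12,13,14,15} = 0⊕1⊕1⊕0⊕0⊕0⊕0 = 0
p8 = XOR of data positions {9,10,11,12,13,14,15} = 0⊕1⊕1⊕0⊕0⊕0⊕0 = 0
Parity bits p1,p2,p4,p8 = 1100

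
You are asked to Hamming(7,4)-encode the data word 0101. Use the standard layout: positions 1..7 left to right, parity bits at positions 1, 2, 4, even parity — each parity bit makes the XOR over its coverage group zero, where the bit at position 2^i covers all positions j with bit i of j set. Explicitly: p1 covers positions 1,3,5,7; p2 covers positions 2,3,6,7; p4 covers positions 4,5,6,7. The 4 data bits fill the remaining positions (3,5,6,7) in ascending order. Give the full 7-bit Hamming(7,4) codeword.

0100101

Place data bits at non-power-of-two positions: b3=0, b5=1, b6=0, b7=1.
p1 = XOR of data positions {3,5,7} = 0⊕1⊕1 = 0
p2 = XOR of data positions {3,6,7} = 0⊕0⊕1 = 1
p4 = XOR of data positions {5,6,7} = 1⊕0⊕1 = 0
Codeword b1..b7 = 0100101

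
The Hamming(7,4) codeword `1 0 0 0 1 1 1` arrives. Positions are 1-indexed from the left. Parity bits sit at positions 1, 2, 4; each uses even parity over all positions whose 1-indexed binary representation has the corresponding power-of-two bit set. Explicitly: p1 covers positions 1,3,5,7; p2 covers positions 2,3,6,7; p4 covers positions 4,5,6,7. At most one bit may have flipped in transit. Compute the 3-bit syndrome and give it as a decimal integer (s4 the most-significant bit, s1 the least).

5

s1: b1⊕b3⊕b5⊕b7 = 1⊕0⊕1⊕1 = 1
s2: b2⊕b3⊕b6⊕b7 = 0⊕0⊕1⊕1 = 0
s4: b4⊕b5⊕b6⊕b7 = 0⊕1⊕1⊕1 = 1
Syndrome (s4...s1) = 101 → position 5.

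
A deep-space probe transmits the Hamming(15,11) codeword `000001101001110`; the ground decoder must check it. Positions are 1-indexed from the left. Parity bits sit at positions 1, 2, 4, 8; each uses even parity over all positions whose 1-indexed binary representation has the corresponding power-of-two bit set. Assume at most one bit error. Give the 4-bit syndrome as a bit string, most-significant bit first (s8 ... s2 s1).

s1: b1⊕b3⊕b5⊕b7⊕b9⊕b11⊕b13⊕b15 = 0⊕0⊕0⊕1⊕1⊕0⊕1⊕0 = 1
s2: b2⊕b3⊕b6⊕b7⊕b10⊕b11⊕b14⊕b15 = 0⊕0⊕1⊕1⊕0⊕0⊕1⊕0 = 1
s4: b4⊕b5⊕b6⊕b7⊕b12⊕b13⊕b14⊕b15 = 0⊕0⊕1⊕1⊕1⊕1⊕1⊕0 = 1
s8: b8⊕b9⊕b10⊕b11⊕b12⊕b13⊕b14⊕b15 = 0⊕1⊕0⊕0⊕1⊕1⊕1⊕0 = 0
Syndrome (s8...s1) = 0111 → position 7.

0111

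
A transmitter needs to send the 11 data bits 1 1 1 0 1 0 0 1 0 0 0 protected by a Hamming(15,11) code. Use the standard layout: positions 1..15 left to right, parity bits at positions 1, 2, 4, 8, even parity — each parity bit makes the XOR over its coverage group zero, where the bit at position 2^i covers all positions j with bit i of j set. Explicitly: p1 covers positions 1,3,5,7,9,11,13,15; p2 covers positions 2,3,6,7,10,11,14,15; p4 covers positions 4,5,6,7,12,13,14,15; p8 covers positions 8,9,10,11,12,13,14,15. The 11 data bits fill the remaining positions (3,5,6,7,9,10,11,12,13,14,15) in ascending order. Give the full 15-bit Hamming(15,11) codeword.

Place data bits at non-power-of-two positions: b3=1, b5=1, b6=1, b7=0, b9=1, b10=0, b11=0, b12=1, b13=0, b14=0, b15=0.
p1 = XOR of data positions {3,5,7,9,11,13,15} = 1⊕1⊕0⊕1⊕0⊕0⊕0 = 1
p2 = XOR of data positions {3,6,7,10,11,14,15} = 1⊕1⊕0⊕0⊕0⊕0⊕0 = 0
p4 = XOR of data positions {5,6,7,12,13,14,15} = 1⊕1⊕0⊕1⊕0⊕0⊕0 = 1
p8 = XOR of data positions {9,10,11,12,13,14,15} = 1⊕0⊕0⊕1⊕0⊕0⊕0 = 0
Codeword b1..b15 = 101111001001000

101111001001000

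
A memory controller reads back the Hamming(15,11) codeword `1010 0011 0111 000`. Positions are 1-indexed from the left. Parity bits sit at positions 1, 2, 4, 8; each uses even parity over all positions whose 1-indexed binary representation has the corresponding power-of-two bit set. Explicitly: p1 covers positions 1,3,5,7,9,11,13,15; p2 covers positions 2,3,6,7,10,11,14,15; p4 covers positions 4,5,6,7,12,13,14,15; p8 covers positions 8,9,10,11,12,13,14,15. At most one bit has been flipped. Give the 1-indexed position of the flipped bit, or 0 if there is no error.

0

s1: b1⊕b3⊕b5⊕b7⊕b9⊕b11⊕b13⊕b15 = 1⊕1⊕0⊕1⊕0⊕1⊕0⊕0 = 0
s2: b2⊕b3⊕b6⊕b7⊕b10⊕b11⊕b14⊕b15 = 0⊕1⊕0⊕1⊕1⊕1⊕0⊕0 = 0
s4: b4⊕b5⊕b6⊕b7⊕b12⊕b13⊕b14⊕b15 = 0⊕0⊕0⊕1⊕1⊕0⊕0⊕0 = 0
s8: b8⊕b9⊕b10⊕b11⊕b12⊕b13⊕b14⊕b15 = 1⊕0⊕1⊕1⊕1⊕0⊕0⊕0 = 0
Syndrome (s8...s1) = 0000 → position 0 (no error).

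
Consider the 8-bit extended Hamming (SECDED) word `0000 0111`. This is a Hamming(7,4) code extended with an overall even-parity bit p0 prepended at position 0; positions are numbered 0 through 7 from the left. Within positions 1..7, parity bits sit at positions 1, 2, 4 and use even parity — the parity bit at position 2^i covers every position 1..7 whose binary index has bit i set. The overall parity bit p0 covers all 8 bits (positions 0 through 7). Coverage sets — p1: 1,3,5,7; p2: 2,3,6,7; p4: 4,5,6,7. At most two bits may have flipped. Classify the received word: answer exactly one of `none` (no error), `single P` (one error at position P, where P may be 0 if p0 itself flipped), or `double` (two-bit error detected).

single 4

s1: b1⊕b3⊕b5⊕b7 = 0⊕0⊕1⊕1 = 0
s2: b2⊕b3⊕b6⊕b7 = 0⊕0⊕1⊕1 = 0
s4: b4⊕b5⊕b6⊕b7 = 0⊕1⊕1⊕1 = 1
Syndrome (s4...s1) = 100 → position 4.
Overall parity (XOR of all 8 bits, including p0): 0⊕0⊕0⊕0⊕0⊕1⊕1⊕1 = 1
Overall=1, syndrome position=4 → single-bit error at position 4.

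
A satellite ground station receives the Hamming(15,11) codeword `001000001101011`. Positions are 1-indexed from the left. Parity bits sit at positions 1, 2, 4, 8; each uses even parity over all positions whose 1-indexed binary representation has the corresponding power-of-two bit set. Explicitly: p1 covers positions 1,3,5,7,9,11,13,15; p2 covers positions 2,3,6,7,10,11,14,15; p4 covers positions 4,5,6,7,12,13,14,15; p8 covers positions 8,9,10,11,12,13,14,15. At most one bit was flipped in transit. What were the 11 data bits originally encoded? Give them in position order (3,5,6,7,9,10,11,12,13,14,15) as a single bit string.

s1: b1⊕b3⊕b5⊕b7⊕b9⊕b11⊕b13⊕b15 = 0⊕1⊕0⊕0⊕1⊕0⊕0⊕1 = 1
s2: b2⊕b3⊕b6⊕b7⊕b10⊕b11⊕b14⊕b15 = 0⊕1⊕0⊕0⊕1⊕0⊕1⊕1 = 0
s4: b4⊕b5⊕b6⊕b7⊕b12⊕b13⊕b14⊕b15 = 0⊕0⊕0⊕0⊕1⊕0⊕1⊕1 = 1
s8: b8⊕b9⊕b10⊕b11⊕b12⊕b13⊕b14⊕b15 = 0⊕1⊕1⊕0⊕1⊕0⊕1⊕1 = 1
Syndrome (s8...s1) = 1101 → position 13.
Flip bit 13: corrected codeword = 001000001101111
Data bits at positions 3,5,6,7,9,10,11,12,13,14,15: 10001101111

10001101111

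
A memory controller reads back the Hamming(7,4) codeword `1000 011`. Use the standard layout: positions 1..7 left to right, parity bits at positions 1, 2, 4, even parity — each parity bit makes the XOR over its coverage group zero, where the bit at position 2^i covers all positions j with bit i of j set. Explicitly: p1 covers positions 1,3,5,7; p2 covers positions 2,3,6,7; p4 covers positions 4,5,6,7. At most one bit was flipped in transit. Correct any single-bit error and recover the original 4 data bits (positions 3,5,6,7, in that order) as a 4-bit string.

0011

s1: b1⊕b3⊕b5⊕b7 = 1⊕0⊕0⊕1 = 0
s2: b2⊕b3⊕b6⊕b7 = 0⊕0⊕1⊕1 = 0
s4: b4⊕b5⊕b6⊕b7 = 0⊕0⊕1⊕1 = 0
Syndrome (s4...s1) = 000 → position 0 (no error).
No correction needed.
Data bits at positions 3,5,6,7: 0011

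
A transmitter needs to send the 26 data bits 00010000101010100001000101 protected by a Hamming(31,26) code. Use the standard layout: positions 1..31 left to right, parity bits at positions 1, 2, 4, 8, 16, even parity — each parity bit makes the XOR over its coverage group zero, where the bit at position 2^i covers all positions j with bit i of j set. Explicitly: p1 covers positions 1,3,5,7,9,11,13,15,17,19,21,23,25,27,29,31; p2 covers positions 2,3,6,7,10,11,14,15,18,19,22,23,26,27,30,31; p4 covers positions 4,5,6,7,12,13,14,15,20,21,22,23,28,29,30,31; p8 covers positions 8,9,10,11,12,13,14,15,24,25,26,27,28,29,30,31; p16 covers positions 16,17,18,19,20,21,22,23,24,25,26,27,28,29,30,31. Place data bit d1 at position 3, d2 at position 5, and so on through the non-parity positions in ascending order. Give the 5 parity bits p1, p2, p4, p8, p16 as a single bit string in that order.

Place data bits at non-power-of-two positions: b3=0, b5=0, b6=0, b7=1, b9=0, b10=0, b11=0, b12=0, b13=1, b14=0, b15=1, b17=0, b18=1, b19=0, b20=1, b21=0, b22=0, b23=0, b24=0, b25=1, b26=0, b27=0, b28=0, b29=1, b30=0, b31=1.
p1 = XOR of data positions {3,5,7,9,11,13,15,17,19,21,23,25,27,29,31} = 0⊕0⊕1⊕0⊕0⊕1⊕1⊕0⊕0⊕0⊕0⊕1⊕0⊕1⊕1 = 0
p2 = XOR of data positions {3,6,7,10,11,14,15,18,19,22,23,26,27,30,31} = 0⊕0⊕1⊕0⊕0⊕0⊕1⊕1⊕0⊕0⊕0⊕0⊕0⊕0⊕1 = 0
p4 = XOR of data positions {5,6,7,12,13,14,15,20,21,22,23,28,29,30,31} = 0⊕0⊕1⊕0⊕1⊕0⊕1⊕1⊕0⊕0⊕0⊕0⊕1⊕0⊕1 = 0
p8 = XOR of data positions {9,10,11,12,13,14,15,24,25,26,27,28,29,30,31} = 0⊕0⊕0⊕0⊕1⊕0⊕1⊕0⊕1⊕0⊕0⊕0⊕1⊕0⊕1 = 1
p16 = XOR of data positions {17,18,19,20,21,22,23,24,25,26,27,28,29,30,31} = 0⊕1⊕0⊕1⊕0⊕0⊕0⊕0⊕1⊕0⊕0⊕0⊕1⊕0⊕1 = 1
Parity bits p1,p2,p4,p8,p16 = 00011

00011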